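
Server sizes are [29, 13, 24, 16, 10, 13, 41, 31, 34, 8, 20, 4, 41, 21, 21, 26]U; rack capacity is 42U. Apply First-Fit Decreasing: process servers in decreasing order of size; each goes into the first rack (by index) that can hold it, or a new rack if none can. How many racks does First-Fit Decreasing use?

9 racks

Sorted descending: 41, 41, 34, 31, 29, 26, 24, 21, 21, 20, 16, 13, 13, 10, 8, 4.
41U → rack 1 (remaining 1U)
41U → rack 2 (remaining 1U)
34U → rack 3 (remaining 8U)
31U → rack 4 (remaining 11U)
29U → rack 5 (remaining 13U)
26U → rack 6 (remaining 16U)
24U → rack 7 (remaining 18U)
21U → rack 8 (remaining 21U)
21U → rack 8 (remaining 0U)
20U → rack 9 (remaining 22U)
16U → rack 6 (remaining 0U)
13U → rack 5 (remaining 0U)
13U → rack 7 (remaining 5U)
10U → rack 4 (remaining 1U)
8U → rack 3 (remaining 0U)
4U → rack 7 (remaining 1U)
Final racks: [41] [41] [34,8] [31,10] [29,13] [26,16] [24,13,4] [21,21] [20].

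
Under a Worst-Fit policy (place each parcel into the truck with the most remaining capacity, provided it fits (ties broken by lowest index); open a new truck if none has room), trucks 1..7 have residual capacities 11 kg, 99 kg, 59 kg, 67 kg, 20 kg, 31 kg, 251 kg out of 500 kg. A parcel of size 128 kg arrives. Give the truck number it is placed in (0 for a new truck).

Trucks with room: truck 7 (251 kg).
Most room is truck 7 with 251 kg free.

7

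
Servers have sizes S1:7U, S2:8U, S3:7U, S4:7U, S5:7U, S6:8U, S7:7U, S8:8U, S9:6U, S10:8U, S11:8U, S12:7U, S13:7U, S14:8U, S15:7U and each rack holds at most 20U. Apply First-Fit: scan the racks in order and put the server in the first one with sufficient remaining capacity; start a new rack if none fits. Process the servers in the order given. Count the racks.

rack 1: place S1 (7U), 13U left
rack 1: place S2 (8U), 5U left
rack 2: place S3 (7U), 13U left
rack 2: place S4 (7U), 6U left
rack 3: place S5 (7U), 13U left
rack 3: place S6 (8U), 5U left
rack 4: place S7 (7U), 13U left
rack 4: place S8 (8U), 5U left
rack 2: place S9 (6U), 0U left
rack 5: place S10 (8U), 12U left
rack 5: place S11 (8U), 4U left
rack 6: place S12 (7U), 13U left
rack 6: place S13 (7U), 6U left
rack 7: place S14 (8U), 12U left
rack 7: place S15 (7U), 5U left
Final racks: [7,8] [7,7,6] [7,8] [7,8] [8,8] [7,7] [8,7].

7 racks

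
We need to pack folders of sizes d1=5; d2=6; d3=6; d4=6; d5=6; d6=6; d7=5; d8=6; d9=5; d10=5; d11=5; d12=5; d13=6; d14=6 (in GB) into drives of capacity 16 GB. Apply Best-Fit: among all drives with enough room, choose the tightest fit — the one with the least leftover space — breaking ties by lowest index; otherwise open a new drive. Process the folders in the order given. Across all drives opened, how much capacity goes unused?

18

Put d1 (5 GB) in drive 1; 11 GB remain.
Put d2 (6 GB) in drive 1; 5 GB remain.
Put d3 (6 GB) in drive 2; 10 GB remain.
Put d4 (6 GB) in drive 2; 4 GB remain.
Put d5 (6 GB) in drive 3; 10 GB remain.
Put d6 (6 GB) in drive 3; 4 GB remain.
Put d7 (5 GB) in drive 1; 0 GB remain.
Put d8 (6 GB) in drive 4; 10 GB remain.
Put d9 (5 GB) in drive 4; 5 GB remain.
Put d10 (5 GB) in drive 4; 0 GB remain.
Put d11 (5 GB) in drive 5; 11 GB remain.
Put d12 (5 GB) in drive 5; 6 GB remain.
Put d13 (6 GB) in drive 5; 0 GB remain.
Put d14 (6 GB) in drive 6; 10 GB remain.
6 drives × 16 GB = 96 GB; used 78 GB; unused 18 GB.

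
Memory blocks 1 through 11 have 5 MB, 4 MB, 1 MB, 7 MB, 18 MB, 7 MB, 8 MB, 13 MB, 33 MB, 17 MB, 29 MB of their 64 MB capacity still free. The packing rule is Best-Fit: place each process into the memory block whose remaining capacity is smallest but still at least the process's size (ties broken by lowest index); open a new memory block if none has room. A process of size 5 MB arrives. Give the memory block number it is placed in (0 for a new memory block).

1

Memory blocks with room: memory block 1 (5 MB), memory block 4 (7 MB), memory block 5 (18 MB), memory block 6 (7 MB), memory block 7 (8 MB), memory block 8 (13 MB), memory block 9 (33 MB), memory block 10 (17 MB), memory block 11 (29 MB).
Tightest fit is memory block 1 with 5 MB free.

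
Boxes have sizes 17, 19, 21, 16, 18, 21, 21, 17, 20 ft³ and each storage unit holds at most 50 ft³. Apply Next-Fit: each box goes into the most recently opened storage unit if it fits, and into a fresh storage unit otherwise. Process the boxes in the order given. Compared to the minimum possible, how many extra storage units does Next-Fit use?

1

Next-Fit: [17,19] [21,16] [18,21] [21,17] [20] → 5 storage units.
Total size 170 ft³; any packing needs at least ⌈170/50⌉ = 4 storage units.
An optimal packing achieves that bound: [21,21] [21,20] [19,18] [17,17,16] → 4 storage units.
Excess: 5 − 4 = 1.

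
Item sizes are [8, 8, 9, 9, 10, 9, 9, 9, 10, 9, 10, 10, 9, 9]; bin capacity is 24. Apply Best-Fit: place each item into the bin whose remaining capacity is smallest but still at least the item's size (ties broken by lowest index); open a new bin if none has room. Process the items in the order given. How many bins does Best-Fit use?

8 → bin 1 (remaining 16)
8 → bin 1 (remaining 8)
9 → bin 2 (remaining 15)
9 → bin 2 (remaining 6)
10 → bin 3 (remaining 14)
9 → bin 3 (remaining 5)
9 → bin 4 (remaining 15)
9 → bin 4 (remaining 6)
10 → bin 5 (remaining 14)
9 → bin 5 (remaining 5)
10 → bin 6 (remaining 14)
10 → bin 6 (remaining 4)
9 → bin 7 (remaining 15)
9 → bin 7 (remaining 6)
Final bins: [8,8] [9,9] [10,9] [9,9] [10,9] [10,10] [9,9].

7 bins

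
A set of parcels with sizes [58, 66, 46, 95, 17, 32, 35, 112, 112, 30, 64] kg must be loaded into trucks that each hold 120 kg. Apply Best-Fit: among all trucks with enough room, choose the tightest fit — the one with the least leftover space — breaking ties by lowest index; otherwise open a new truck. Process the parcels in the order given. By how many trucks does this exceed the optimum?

0

Best-Fit: [58,32,30] [66,46] [95,17] [35,64] [112] [112] → 6 trucks.
Total size 667 kg; any packing needs at least ⌈667/120⌉ = 6 trucks.
So 6 is already optimal.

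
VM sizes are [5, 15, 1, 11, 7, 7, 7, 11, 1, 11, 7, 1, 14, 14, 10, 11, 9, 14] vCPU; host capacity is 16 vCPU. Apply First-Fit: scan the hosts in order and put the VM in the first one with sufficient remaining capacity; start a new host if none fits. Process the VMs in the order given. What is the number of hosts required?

host 1: place 5 vCPU, 11 vCPU left
host 2: place 15 vCPU, 1 vCPU left
host 1: place 1 vCPU, 10 vCPU left
host 3: place 11 vCPU, 5 vCPU left
host 1: place 7 vCPU, 3 vCPU left
host 4: place 7 vCPU, 9 vCPU left
host 4: place 7 vCPU, 2 vCPU left
host 5: place 11 vCPU, 5 vCPU left
host 1: place 1 vCPU, 2 vCPU left
host 6: place 11 vCPU, 5 vCPU left
host 7: place 7 vCPU, 9 vCPU left
host 1: place 1 vCPU, 1 vCPU left
host 8: place 14 vCPU, 2 vCPU left
host 9: place 14 vCPU, 2 vCPU left
host 10: place 10 vCPU, 6 vCPU left
host 11: place 11 vCPU, 5 vCPU left
host 7: place 9 vCPU, 0 vCPU left
host 12: place 14 vCPU, 2 vCPU left
Final hosts: [5,1,7,1,1] [15] [11] [7,7] [11] [11] [7,9] [14] [14] [10] [11] [14].

12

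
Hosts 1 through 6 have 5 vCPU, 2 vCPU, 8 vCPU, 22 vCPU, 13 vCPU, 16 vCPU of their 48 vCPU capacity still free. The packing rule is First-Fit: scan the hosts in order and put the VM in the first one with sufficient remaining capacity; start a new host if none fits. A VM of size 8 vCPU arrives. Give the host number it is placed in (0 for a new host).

3

Hosts with room: host 3 (8 vCPU), host 4 (22 vCPU), host 5 (13 vCPU), host 6 (16 vCPU).
The first with room is host 3.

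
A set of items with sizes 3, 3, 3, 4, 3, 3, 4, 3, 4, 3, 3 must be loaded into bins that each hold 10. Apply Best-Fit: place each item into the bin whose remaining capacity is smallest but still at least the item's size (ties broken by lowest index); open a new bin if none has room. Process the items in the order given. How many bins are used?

4

3 → bin 1 (remaining 7)
3 → bin 1 (remaining 4)
3 → bin 1 (remaining 1)
4 → bin 2 (remaining 6)
3 → bin 2 (remaining 3)
3 → bin 2 (remaining 0)
4 → bin 3 (remaining 6)
3 → bin 3 (remaining 3)
4 → bin 4 (remaining 6)
3 → bin 3 (remaining 0)
3 → bin 4 (remaining 3)
Final bins: [3,3,3] [4,3,3] [4,3,3] [4,3].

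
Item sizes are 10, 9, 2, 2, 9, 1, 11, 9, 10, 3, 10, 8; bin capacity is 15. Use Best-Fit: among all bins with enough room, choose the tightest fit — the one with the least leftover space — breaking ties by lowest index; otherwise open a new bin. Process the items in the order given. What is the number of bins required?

8

bin 1: place 10, 5 left
bin 2: place 9, 6 left
bin 1: place 2, 3 left
bin 1: place 2, 1 left
bin 3: place 9, 6 left
bin 1: place 1, 0 left
bin 4: place 11, 4 left
bin 5: place 9, 6 left
bin 6: place 10, 5 left
bin 4: place 3, 1 left
bin 7: place 10, 5 left
bin 8: place 8, 7 left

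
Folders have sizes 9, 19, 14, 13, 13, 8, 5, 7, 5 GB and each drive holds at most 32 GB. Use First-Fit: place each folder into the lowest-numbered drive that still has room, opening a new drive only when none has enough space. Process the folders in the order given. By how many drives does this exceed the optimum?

1

First-Fit: [9,19] [14,13,5] [13,8,7] [5] → 4 drives.
Total size 93 GB; any packing needs at least ⌈93/32⌉ = 3 drives.
An optimal packing achieves that bound: [19,13] [14,13,5] [9,8,7,5] → 3 drives.
Excess: 4 − 3 = 1.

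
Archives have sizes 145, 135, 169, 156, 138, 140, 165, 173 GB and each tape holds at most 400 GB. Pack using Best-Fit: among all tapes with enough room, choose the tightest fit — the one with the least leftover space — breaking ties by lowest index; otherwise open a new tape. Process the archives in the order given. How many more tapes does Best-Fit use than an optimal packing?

Best-Fit: [145,135] [169,156] [138,140] [165,173] → 4 tapes.
Total size 1221 GB; any packing needs at least ⌈1221/400⌉ = 4 tapes.
So 4 is already optimal.

0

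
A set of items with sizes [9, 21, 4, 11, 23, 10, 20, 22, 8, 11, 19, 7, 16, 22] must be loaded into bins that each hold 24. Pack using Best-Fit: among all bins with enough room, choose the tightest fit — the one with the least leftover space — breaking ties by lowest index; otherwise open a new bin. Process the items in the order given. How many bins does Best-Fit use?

9 → bin 1 (remaining 15)
21 → bin 2 (remaining 3)
4 → bin 1 (remaining 11)
11 → bin 1 (remaining 0)
23 → bin 3 (remaining 1)
10 → bin 4 (remaining 14)
20 → bin 5 (remaining 4)
22 → bin 6 (remaining 2)
8 → bin 4 (remaining 6)
11 → bin 7 (remaining 13)
19 → bin 8 (remaining 5)
7 → bin 7 (remaining 6)
16 → bin 9 (remaining 8)
22 → bin 10 (remaining 2)

10 bins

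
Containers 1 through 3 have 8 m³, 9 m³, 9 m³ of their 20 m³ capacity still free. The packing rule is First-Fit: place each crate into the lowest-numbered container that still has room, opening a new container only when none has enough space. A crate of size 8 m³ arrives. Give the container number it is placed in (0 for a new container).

1

Containers with room: container 1 (8 m³), container 2 (9 m³), container 3 (9 m³).
The first with room is container 1.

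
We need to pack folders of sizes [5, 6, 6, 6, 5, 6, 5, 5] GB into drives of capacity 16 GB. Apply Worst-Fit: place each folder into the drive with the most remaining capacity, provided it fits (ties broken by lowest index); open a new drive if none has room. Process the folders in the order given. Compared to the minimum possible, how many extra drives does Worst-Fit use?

0

Worst-Fit: [5,6,5] [6,6] [6,5,5] → 3 drives.
Total size 44 GB; any packing needs at least ⌈44/16⌉ = 3 drives.
So 3 is already optimal.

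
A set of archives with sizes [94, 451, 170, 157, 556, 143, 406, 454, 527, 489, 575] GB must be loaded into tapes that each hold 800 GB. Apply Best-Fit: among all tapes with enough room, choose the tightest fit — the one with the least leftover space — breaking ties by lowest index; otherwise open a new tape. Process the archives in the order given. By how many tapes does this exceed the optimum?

Best-Fit: [94,451,170] [157,556] [143,406] [454] [527] [489] [575] → 7 tapes.
7 archives exceed 400 GB (half the capacity), and no two of those can share a tape, so at least 7 tapes are needed.
So 7 is already optimal.

0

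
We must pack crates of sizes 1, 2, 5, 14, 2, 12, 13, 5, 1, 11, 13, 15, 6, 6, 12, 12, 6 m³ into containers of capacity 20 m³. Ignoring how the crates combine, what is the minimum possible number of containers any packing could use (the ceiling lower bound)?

7

Total size = 1 + 2 + 5 + 14 + 2 + 12 + 13 + 5 + 1 + 11 + 13 + 15 + 6 + 6 + 12 + 12 + 6 = 136 m³.
⌈136 / 20⌉ = 7.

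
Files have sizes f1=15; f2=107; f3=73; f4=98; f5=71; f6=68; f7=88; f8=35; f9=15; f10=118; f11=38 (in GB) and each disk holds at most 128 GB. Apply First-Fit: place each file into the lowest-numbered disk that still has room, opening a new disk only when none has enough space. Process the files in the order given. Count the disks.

f1 (15 GB) → disk 1 (remaining 113 GB)
f2 (107 GB) → disk 1 (remaining 6 GB)
f3 (73 GB) → disk 2 (remaining 55 GB)
f4 (98 GB) → disk 3 (remaining 30 GB)
f5 (71 GB) → disk 4 (remaining 57 GB)
f6 (68 GB) → disk 5 (remaining 60 GB)
f7 (88 GB) → disk 6 (remaining 40 GB)
f8 (35 GB) → disk 2 (remaining 20 GB)
f9 (15 GB) → disk 2 (remaining 5 GB)
f10 (118 GB) → disk 7 (remaining 10 GB)
f11 (38 GB) → disk 4 (remaining 19 GB)
Final disks: [15,107] [73,35,15] [98] [71,38] [68] [88] [118].

7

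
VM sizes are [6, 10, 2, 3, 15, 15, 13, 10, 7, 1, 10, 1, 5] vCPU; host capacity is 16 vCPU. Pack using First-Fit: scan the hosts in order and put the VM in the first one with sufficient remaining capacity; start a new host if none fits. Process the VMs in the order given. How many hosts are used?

7

Put 6 vCPU in host 1; 10 vCPU remain.
Put 10 vCPU in host 1; 0 vCPU remain.
Put 2 vCPU in host 2; 14 vCPU remain.
Put 3 vCPU in host 2; 11 vCPU remain.
Put 15 vCPU in host 3; 1 vCPU remain.
Put 15 vCPU in host 4; 1 vCPU remain.
Put 13 vCPU in host 5; 3 vCPU remain.
Put 10 vCPU in host 2; 1 vCPU remain.
Put 7 vCPU in host 6; 9 vCPU remain.
Put 1 vCPU in host 2; 0 vCPU remain.
Put 10 vCPU in host 7; 6 vCPU remain.
Put 1 vCPU in host 3; 0 vCPU remain.
Put 5 vCPU in host 6; 4 vCPU remain.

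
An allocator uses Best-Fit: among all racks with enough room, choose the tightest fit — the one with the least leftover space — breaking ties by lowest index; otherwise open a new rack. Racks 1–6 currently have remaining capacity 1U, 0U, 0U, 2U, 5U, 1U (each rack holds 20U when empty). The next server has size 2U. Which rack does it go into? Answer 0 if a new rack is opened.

Racks with room: rack 4 (2U), rack 5 (5U).
Tightest fit is rack 4 with 2U free.

4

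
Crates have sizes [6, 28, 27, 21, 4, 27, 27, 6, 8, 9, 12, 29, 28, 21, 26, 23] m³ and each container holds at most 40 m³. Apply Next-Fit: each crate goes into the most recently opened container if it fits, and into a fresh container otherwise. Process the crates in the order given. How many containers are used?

11 containers

container 1: place 6 m³, 34 m³ left
container 1: place 28 m³, 6 m³ left
container 2: place 27 m³, 13 m³ left
container 3: place 21 m³, 19 m³ left
container 3: place 4 m³, 15 m³ left
container 4: place 27 m³, 13 m³ left
container 5: place 27 m³, 13 m³ left
container 5: place 6 m³, 7 m³ left
container 6: place 8 m³, 32 m³ left
container 6: place 9 m³, 23 m³ left
container 6: place 12 m³, 11 m³ left
container 7: place 29 m³, 11 m³ left
container 8: place 28 m³, 12 m³ left
container 9: place 21 m³, 19 m³ left
container 10: place 26 m³, 14 m³ left
container 11: place 23 m³, 17 m³ left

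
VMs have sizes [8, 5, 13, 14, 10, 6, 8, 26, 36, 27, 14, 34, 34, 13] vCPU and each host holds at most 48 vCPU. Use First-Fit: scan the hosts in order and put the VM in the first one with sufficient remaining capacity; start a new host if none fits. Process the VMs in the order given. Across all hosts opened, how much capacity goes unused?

40

8 vCPU → host 1 (remaining 40 vCPU)
5 vCPU → host 1 (remaining 35 vCPU)
13 vCPU → host 1 (remaining 22 vCPU)
14 vCPU → host 1 (remaining 8 vCPU)
10 vCPU → host 2 (remaining 38 vCPU)
6 vCPU → host 1 (remaining 2 vCPU)
8 vCPU → host 2 (remaining 30 vCPU)
26 vCPU → host 2 (remaining 4 vCPU)
36 vCPU → host 3 (remaining 12 vCPU)
27 vCPU → host 4 (remaining 21 vCPU)
14 vCPU → host 4 (remaining 7 vCPU)
34 vCPU → host 5 (remaining 14 vCPU)
34 vCPU → host 6 (remaining 14 vCPU)
13 vCPU → host 5 (remaining 1 vCPU)
6 hosts × 48 vCPU = 288 vCPU; used 248 vCPU; unused 40 vCPU.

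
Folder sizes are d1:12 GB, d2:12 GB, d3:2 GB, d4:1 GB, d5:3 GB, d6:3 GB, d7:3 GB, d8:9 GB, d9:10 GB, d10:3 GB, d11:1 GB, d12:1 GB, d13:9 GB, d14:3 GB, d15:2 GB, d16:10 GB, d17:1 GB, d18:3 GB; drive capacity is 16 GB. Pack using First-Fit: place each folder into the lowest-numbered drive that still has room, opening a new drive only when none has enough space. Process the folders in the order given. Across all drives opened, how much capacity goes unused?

8

Put d1 (12 GB) in drive 1; 4 GB remain.
Put d2 (12 GB) in drive 2; 4 GB remain.
Put d3 (2 GB) in drive 1; 2 GB remain.
Put d4 (1 GB) in drive 1; 1 GB remain.
Put d5 (3 GB) in drive 2; 1 GB remain.
Put d6 (3 GB) in drive 3; 13 GB remain.
Put d7 (3 GB) in drive 3; 10 GB remain.
Put d8 (9 GB) in drive 3; 1 GB remain.
Put d9 (10 GB) in drive 4; 6 GB remain.
Put d10 (3 GB) in drive 4; 3 GB remain.
Put d11 (1 GB) in drive 1; 0 GB remain.
Put d12 (1 GB) in drive 2; 0 GB remain.
Put d13 (9 GB) in drive 5; 7 GB remain.
Put d14 (3 GB) in drive 4; 0 GB remain.
Put d15 (2 GB) in drive 5; 5 GB remain.
Put d16 (10 GB) in drive 6; 6 GB remain.
Put d17 (1 GB) in drive 3; 0 GB remain.
Put d18 (3 GB) in drive 5; 2 GB remain.
6 drives × 16 GB = 96 GB; used 88 GB; unused 8 GB.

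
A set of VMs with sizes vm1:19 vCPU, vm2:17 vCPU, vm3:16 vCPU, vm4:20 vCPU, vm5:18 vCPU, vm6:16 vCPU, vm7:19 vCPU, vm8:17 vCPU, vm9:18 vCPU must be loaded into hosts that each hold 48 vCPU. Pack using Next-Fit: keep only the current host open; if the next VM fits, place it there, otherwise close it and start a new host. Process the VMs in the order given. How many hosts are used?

host 1: place vm1 (19 vCPU), 29 vCPU left
host 1: place vm2 (17 vCPU), 12 vCPU left
host 2: place vm3 (16 vCPU), 32 vCPU left
host 2: place vm4 (20 vCPU), 12 vCPU left
host 3: place vm5 (18 vCPU), 30 vCPU left
host 3: place vm6 (16 vCPU), 14 vCPU left
host 4: place vm7 (19 vCPU), 29 vCPU left
host 4: place vm8 (17 vCPU), 12 vCPU left
host 5: place vm9 (18 vCPU), 30 vCPU left

5 hosts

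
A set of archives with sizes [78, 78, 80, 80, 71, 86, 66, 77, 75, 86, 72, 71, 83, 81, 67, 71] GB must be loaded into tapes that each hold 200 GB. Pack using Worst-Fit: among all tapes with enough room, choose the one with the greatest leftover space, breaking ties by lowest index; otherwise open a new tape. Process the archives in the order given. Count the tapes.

8

78 GB → tape 1 (remaining 122 GB)
78 GB → tape 1 (remaining 44 GB)
80 GB → tape 2 (remaining 120 GB)
80 GB → tape 2 (remaining 40 GB)
71 GB → tape 3 (remaining 129 GB)
86 GB → tape 3 (remaining 43 GB)
66 GB → tape 4 (remaining 134 GB)
77 GB → tape 4 (remaining 57 GB)
75 GB → tape 5 (remaining 125 GB)
86 GB → tape 5 (remaining 39 GB)
72 GB → tape 6 (remaining 128 GB)
71 GB → tape 6 (remaining 57 GB)
83 GB → tape 7 (remaining 117 GB)
81 GB → tape 7 (remaining 36 GB)
67 GB → tape 8 (remaining 133 GB)
71 GB → tape 8 (remaining 62 GB)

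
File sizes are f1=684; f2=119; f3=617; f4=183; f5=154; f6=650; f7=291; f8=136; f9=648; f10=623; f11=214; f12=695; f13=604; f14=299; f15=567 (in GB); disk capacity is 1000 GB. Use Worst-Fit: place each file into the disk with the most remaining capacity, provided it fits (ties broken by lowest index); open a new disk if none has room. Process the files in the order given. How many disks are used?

8

Put f1 (684 GB) in disk 1; 316 GB remain.
Put f2 (119 GB) in disk 1; 197 GB remain.
Put f3 (617 GB) in disk 2; 383 GB remain.
Put f4 (183 GB) in disk 2; 200 GB remain.
Put f5 (154 GB) in disk 2; 46 GB remain.
Put f6 (650 GB) in disk 3; 350 GB remain.
Put f7 (291 GB) in disk 3; 59 GB remain.
Put f8 (136 GB) in disk 1; 61 GB remain.
Put f9 (648 GB) in disk 4; 352 GB remain.
Put f10 (623 GB) in disk 5; 377 GB remain.
Put f11 (214 GB) in disk 5; 163 GB remain.
Put f12 (695 GB) in disk 6; 305 GB remain.
Put f13 (604 GB) in disk 7; 396 GB remain.
Put f14 (299 GB) in disk 7; 97 GB remain.
Put f15 (567 GB) in disk 8; 433 GB remain.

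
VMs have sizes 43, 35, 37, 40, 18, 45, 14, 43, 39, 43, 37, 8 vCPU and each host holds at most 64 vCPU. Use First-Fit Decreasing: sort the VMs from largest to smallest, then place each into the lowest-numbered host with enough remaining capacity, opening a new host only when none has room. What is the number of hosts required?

Sorted descending: 45, 43, 43, 43, 40, 39, 37, 37, 35, 18, 14, 8.
45 vCPU → host 1 (remaining 19 vCPU)
43 vCPU → host 2 (remaining 21 vCPU)
43 vCPU → host 3 (remaining 21 vCPU)
43 vCPU → host 4 (remaining 21 vCPU)
40 vCPU → host 5 (remaining 24 vCPU)
39 vCPU → host 6 (remaining 25 vCPU)
37 vCPU → host 7 (remaining 27 vCPU)
37 vCPU → host 8 (remaining 27 vCPU)
35 vCPU → host 9 (remaining 29 vCPU)
18 vCPU → host 1 (remaining 1 vCPU)
14 vCPU → host 2 (remaining 7 vCPU)
8 vCPU → host 3 (remaining 13 vCPU)

9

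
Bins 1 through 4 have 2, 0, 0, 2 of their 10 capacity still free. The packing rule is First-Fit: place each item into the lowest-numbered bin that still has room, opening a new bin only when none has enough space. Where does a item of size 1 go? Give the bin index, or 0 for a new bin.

Bins with room: bin 1 (2), bin 4 (2).
The first with room is bin 1.

1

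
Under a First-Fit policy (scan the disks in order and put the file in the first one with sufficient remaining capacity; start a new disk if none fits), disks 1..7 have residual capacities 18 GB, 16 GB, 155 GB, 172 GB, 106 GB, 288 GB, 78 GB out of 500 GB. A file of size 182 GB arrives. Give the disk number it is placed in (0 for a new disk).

6

Disks with room: disk 6 (288 GB).
The first with room is disk 6.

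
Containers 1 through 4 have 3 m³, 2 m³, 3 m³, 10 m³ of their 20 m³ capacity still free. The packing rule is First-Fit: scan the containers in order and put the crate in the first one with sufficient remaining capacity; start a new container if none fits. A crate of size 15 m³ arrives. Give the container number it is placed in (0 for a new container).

0

No container has ≥ 15 m³ free, so a new container is opened.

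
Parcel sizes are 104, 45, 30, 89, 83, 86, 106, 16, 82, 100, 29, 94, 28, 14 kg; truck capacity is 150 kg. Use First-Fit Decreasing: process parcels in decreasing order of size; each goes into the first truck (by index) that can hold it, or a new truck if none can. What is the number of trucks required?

8 trucks

Sorted descending: 106, 104, 100, 94, 89, 86, 83, 82, 45, 30, 29, 28, 16, 14.
106 kg → truck 1 (remaining 44 kg)
104 kg → truck 2 (remaining 46 kg)
100 kg → truck 3 (remaining 50 kg)
94 kg → truck 4 (remaining 56 kg)
89 kg → truck 5 (remaining 61 kg)
86 kg → truck 6 (remaining 64 kg)
83 kg → truck 7 (remaining 67 kg)
82 kg → truck 8 (remaining 68 kg)
45 kg → truck 2 (remaining 1 kg)
30 kg → truck 1 (remaining 14 kg)
29 kg → truck 3 (remaining 21 kg)
28 kg → truck 4 (remaining 28 kg)
16 kg → truck 3 (remaining 5 kg)
14 kg → truck 1 (remaining 0 kg)
Final trucks: [106,30,14] [104,45] [100,29,16] [94,28] [89] [86] [83] [82].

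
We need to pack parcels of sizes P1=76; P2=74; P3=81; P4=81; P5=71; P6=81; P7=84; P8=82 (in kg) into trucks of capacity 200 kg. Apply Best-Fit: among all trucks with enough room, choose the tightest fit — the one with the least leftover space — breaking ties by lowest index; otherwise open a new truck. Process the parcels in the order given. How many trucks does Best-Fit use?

4 trucks

Put P1 (76 kg) in truck 1; 124 kg remain.
Put P2 (74 kg) in truck 1; 50 kg remain.
Put P3 (81 kg) in truck 2; 119 kg remain.
Put P4 (81 kg) in truck 2; 38 kg remain.
Put P5 (71 kg) in truck 3; 129 kg remain.
Put P6 (81 kg) in truck 3; 48 kg remain.
Put P7 (84 kg) in truck 4; 116 kg remain.
Put P8 (82 kg) in truck 4; 34 kg remain.
Final trucks: [76,74] [81,81] [71,81] [84,82].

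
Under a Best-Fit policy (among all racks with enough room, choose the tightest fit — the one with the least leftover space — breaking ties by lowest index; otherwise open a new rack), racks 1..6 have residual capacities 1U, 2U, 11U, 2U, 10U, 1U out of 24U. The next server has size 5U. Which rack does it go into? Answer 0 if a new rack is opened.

Racks with room: rack 3 (11U), rack 5 (10U).
Tightest fit is rack 5 with 10U free.

5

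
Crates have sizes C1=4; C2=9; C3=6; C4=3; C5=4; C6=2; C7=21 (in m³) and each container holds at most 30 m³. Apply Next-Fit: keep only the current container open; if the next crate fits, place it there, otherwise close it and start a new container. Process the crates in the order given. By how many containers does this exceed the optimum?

0

Next-Fit: [4,9,6,3,4,2] [21] → 2 containers.
Total size 49 m³; any packing needs at least ⌈49/30⌉ = 2 containers.
So 2 is already optimal.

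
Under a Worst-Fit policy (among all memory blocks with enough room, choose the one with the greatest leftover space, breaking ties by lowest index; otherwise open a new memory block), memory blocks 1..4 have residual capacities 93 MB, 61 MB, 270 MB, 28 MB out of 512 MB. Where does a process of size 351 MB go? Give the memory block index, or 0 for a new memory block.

0

No memory block has ≥ 351 MB free, so a new memory block is opened.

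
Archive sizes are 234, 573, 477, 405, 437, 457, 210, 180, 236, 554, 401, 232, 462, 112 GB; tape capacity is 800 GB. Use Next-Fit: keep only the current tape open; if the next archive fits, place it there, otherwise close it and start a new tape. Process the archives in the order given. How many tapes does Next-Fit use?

Put 234 GB in tape 1; 566 GB remain.
Put 573 GB in tape 2; 227 GB remain.
Put 477 GB in tape 3; 323 GB remain.
Put 405 GB in tape 4; 395 GB remain.
Put 437 GB in tape 5; 363 GB remain.
Put 457 GB in tape 6; 343 GB remain.
Put 210 GB in tape 6; 133 GB remain.
Put 180 GB in tape 7; 620 GB remain.
Put 236 GB in tape 7; 384 GB remain.
Put 554 GB in tape 8; 246 GB remain.
Put 401 GB in tape 9; 399 GB remain.
Put 232 GB in tape 9; 167 GB remain.
Put 462 GB in tape 10; 338 GB remain.
Put 112 GB in tape 10; 226 GB remain.

10 tapes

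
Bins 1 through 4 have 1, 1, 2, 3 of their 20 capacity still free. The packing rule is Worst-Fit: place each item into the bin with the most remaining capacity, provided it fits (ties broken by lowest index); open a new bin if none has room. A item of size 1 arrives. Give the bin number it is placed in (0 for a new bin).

Bins with room: bin 1 (1), bin 2 (1), bin 3 (2), bin 4 (3).
Most room is bin 4 with 3 free.

4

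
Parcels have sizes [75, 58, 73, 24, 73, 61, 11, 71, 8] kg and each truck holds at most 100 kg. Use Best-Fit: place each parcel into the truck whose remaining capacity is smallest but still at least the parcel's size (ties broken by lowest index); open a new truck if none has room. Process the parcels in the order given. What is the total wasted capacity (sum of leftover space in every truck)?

146

truck 1: place 75 kg, 25 kg left
truck 2: place 58 kg, 42 kg left
truck 3: place 73 kg, 27 kg left
truck 1: place 24 kg, 1 kg left
truck 4: place 73 kg, 27 kg left
truck 5: place 61 kg, 39 kg left
truck 3: place 11 kg, 16 kg left
truck 6: place 71 kg, 29 kg left
truck 3: place 8 kg, 8 kg left
6 trucks × 100 kg = 600 kg; used 454 kg; unused 146 kg.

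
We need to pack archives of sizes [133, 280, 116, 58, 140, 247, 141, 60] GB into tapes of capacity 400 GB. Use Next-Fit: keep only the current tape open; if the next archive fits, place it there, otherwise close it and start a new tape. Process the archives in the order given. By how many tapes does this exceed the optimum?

2

Next-Fit: [133] [280,116] [58,140] [247,141] [60] → 5 tapes.
Total size 1175 GB; any packing needs at least ⌈1175/400⌉ = 3 tapes.
An optimal packing achieves that bound: [280,116] [247,141] [140,133,60,58] → 3 tapes.
Excess: 5 − 3 = 2.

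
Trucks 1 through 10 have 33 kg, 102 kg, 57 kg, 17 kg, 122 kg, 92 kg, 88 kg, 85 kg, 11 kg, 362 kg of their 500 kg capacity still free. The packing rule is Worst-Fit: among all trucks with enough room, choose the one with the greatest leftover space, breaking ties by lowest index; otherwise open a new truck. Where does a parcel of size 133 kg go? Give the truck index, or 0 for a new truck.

Trucks with room: truck 10 (362 kg).
Most room is truck 10 with 362 kg free.

10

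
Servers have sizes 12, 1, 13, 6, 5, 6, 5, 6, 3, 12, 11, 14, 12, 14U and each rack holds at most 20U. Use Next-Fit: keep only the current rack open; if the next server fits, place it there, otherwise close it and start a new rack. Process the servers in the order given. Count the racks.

9 racks

12U → rack 1 (remaining 8U)
1U → rack 1 (remaining 7U)
13U → rack 2 (remaining 7U)
6U → rack 2 (remaining 1U)
5U → rack 3 (remaining 15U)
6U → rack 3 (remaining 9U)
5U → rack 3 (remaining 4U)
6U → rack 4 (remaining 14U)
3U → rack 4 (remaining 11U)
12U → rack 5 (remaining 8U)
11U → rack 6 (remaining 9U)
14U → rack 7 (remaining 6U)
12U → rack 8 (remaining 8U)
14U → rack 9 (remaining 6U)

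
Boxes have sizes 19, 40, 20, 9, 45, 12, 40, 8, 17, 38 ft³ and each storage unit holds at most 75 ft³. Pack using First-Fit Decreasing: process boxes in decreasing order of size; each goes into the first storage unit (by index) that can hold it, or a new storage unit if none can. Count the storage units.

4 storage units

Sorted descending: 45, 40, 40, 38, 20, 19, 17, 12, 9, 8.
storage unit 1: place 45 ft³, 30 ft³ left
storage unit 2: place 40 ft³, 35 ft³ left
storage unit 3: place 40 ft³, 35 ft³ left
storage unit 4: place 38 ft³, 37 ft³ left
storage unit 1: place 20 ft³, 10 ft³ left
storage unit 2: place 19 ft³, 16 ft³ left
storage unit 3: place 17 ft³, 18 ft³ left
storage unit 2: place 12 ft³, 4 ft³ left
storage unit 1: place 9 ft³, 1 ft³ left
storage unit 3: place 8 ft³, 10 ft³ left
Final storage units: [45,20,9] [40,19,12] [40,17,8] [38].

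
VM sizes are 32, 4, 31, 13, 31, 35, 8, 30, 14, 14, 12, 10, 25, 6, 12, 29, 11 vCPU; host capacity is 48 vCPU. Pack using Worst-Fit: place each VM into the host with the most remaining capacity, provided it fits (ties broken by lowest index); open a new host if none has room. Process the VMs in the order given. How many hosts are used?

Put 32 vCPU in host 1; 16 vCPU remain.
Put 4 vCPU in host 1; 12 vCPU remain.
Put 31 vCPU in host 2; 17 vCPU remain.
Put 13 vCPU in host 2; 4 vCPU remain.
Put 31 vCPU in host 3; 17 vCPU remain.
Put 35 vCPU in host 4; 13 vCPU remain.
Put 8 vCPU in host 3; 9 vCPU remain.
Put 30 vCPU in host 5; 18 vCPU remain.
Put 14 vCPU in host 5; 4 vCPU remain.
Put 14 vCPU in host 6; 34 vCPU remain.
Put 12 vCPU in host 6; 22 vCPU remain.
Put 10 vCPU in host 6; 12 vCPU remain.
Put 25 vCPU in host 7; 23 vCPU remain.
Put 6 vCPU in host 7; 17 vCPU remain.
Put 12 vCPU in host 7; 5 vCPU remain.
Put 29 vCPU in host 8; 19 vCPU remain.
Put 11 vCPU in host 8; 8 vCPU remain.

8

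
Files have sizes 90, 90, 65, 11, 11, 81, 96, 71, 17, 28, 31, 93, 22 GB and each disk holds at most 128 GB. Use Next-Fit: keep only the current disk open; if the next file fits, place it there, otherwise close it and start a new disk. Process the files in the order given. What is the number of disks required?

disk 1: place 90 GB, 38 GB left
disk 2: place 90 GB, 38 GB left
disk 3: place 65 GB, 63 GB left
disk 3: place 11 GB, 52 GB left
disk 3: place 11 GB, 41 GB left
disk 4: place 81 GB, 47 GB left
disk 5: place 96 GB, 32 GB left
disk 6: place 71 GB, 57 GB left
disk 6: place 17 GB, 40 GB left
disk 6: place 28 GB, 12 GB left
disk 7: place 31 GB, 97 GB left
disk 7: place 93 GB, 4 GB left
disk 8: place 22 GB, 106 GB left
Final disks: [90] [90] [65,11,11] [81] [96] [71,17,28] [31,93] [22].

8 disks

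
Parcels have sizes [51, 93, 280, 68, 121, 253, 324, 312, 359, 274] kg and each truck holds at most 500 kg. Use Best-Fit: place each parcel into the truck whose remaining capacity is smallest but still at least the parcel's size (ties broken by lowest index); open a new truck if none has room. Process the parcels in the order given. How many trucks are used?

truck 1: place 51 kg, 449 kg left
truck 1: place 93 kg, 356 kg left
truck 1: place 280 kg, 76 kg left
truck 1: place 68 kg, 8 kg left
truck 2: place 121 kg, 379 kg left
truck 2: place 253 kg, 126 kg left
truck 3: place 324 kg, 176 kg left
truck 4: place 312 kg, 188 kg left
truck 5: place 359 kg, 141 kg left
truck 6: place 274 kg, 226 kg left

6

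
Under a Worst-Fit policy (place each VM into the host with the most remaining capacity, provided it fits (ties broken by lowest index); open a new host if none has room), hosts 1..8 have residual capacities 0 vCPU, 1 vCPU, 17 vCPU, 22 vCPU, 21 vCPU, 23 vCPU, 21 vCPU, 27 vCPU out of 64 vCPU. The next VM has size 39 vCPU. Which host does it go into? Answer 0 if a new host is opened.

No host has ≥ 39 vCPU free, so a new host is opened.

0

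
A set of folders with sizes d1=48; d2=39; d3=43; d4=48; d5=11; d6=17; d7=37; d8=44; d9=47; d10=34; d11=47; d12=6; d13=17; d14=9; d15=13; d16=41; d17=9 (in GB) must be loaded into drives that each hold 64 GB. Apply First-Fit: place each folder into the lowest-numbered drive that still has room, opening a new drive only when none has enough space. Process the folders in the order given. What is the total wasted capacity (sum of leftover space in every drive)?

130

Put d1 (48 GB) in drive 1; 16 GB remain.
Put d2 (39 GB) in drive 2; 25 GB remain.
Put d3 (43 GB) in drive 3; 21 GB remain.
Put d4 (48 GB) in drive 4; 16 GB remain.
Put d5 (11 GB) in drive 1; 5 GB remain.
Put d6 (17 GB) in drive 2; 8 GB remain.
Put d7 (37 GB) in drive 5; 27 GB remain.
Put d8 (44 GB) in drive 6; 20 GB remain.
Put d9 (47 GB) in drive 7; 17 GB remain.
Put d10 (34 GB) in drive 8; 30 GB remain.
Put d11 (47 GB) in drive 9; 17 GB remain.
Put d12 (6 GB) in drive 2; 2 GB remain.
Put d13 (17 GB) in drive 3; 4 GB remain.
Put d14 (9 GB) in drive 4; 7 GB remain.
Put d15 (13 GB) in drive 5; 14 GB remain.
Put d16 (41 GB) in drive 10; 23 GB remain.
Put d17 (9 GB) in drive 5; 5 GB remain.
10 drives × 64 GB = 640 GB; used 510 GB; unused 130 GB.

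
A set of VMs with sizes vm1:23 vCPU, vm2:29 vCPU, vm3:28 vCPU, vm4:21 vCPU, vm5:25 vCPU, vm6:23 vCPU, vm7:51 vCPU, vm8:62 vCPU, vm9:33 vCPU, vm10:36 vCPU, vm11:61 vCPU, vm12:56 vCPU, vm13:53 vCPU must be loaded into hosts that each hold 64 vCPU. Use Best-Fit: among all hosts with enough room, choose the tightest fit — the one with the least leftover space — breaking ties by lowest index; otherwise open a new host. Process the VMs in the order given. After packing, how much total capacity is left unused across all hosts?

vm1 (23 vCPU) → host 1 (remaining 41 vCPU)
vm2 (29 vCPU) → host 1 (remaining 12 vCPU)
vm3 (28 vCPU) → host 2 (remaining 36 vCPU)
vm4 (21 vCPU) → host 2 (remaining 15 vCPU)
vm5 (25 vCPU) → host 3 (remaining 39 vCPU)
vm6 (23 vCPU) → host 3 (remaining 16 vCPU)
vm7 (51 vCPU) → host 4 (remaining 13 vCPU)
vm8 (62 vCPU) → host 5 (remaining 2 vCPU)
vm9 (33 vCPU) → host 6 (remaining 31 vCPU)
vm10 (36 vCPU) → host 7 (remaining 28 vCPU)
vm11 (61 vCPU) → host 8 (remaining 3 vCPU)
vm12 (56 vCPU) → host 9 (remaining 8 vCPU)
vm13 (53 vCPU) → host 10 (remaining 11 vCPU)
10 hosts × 64 vCPU = 640 vCPU; used 501 vCPU; unused 139 vCPU.

139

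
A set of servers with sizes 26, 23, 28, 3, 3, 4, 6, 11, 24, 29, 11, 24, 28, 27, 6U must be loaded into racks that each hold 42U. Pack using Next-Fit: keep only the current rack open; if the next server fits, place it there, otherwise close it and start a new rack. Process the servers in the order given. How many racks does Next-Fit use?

26U → rack 1 (remaining 16U)
23U → rack 2 (remaining 19U)
28U → rack 3 (remaining 14U)
3U → rack 3 (remaining 11U)
3U → rack 3 (remaining 8U)
4U → rack 3 (remaining 4U)
6U → rack 4 (remaining 36U)
11U → rack 4 (remaining 25U)
24U → rack 4 (remaining 1U)
29U → rack 5 (remaining 13U)
11U → rack 5 (remaining 2U)
24U → rack 6 (remaining 18U)
28U → rack 7 (remaining 14U)
27U → rack 8 (remaining 15U)
6U → rack 8 (remaining 9U)

8 racks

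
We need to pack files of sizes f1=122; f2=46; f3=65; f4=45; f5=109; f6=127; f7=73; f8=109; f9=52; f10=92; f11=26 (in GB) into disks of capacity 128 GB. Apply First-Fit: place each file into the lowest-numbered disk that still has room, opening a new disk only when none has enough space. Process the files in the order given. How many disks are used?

Put f1 (122 GB) in disk 1; 6 GB remain.
Put f2 (46 GB) in disk 2; 82 GB remain.
Put f3 (65 GB) in disk 2; 17 GB remain.
Put f4 (45 GB) in disk 3; 83 GB remain.
Put f5 (109 GB) in disk 4; 19 GB remain.
Put f6 (127 GB) in disk 5; 1 GB remain.
Put f7 (73 GB) in disk 3; 10 GB remain.
Put f8 (109 GB) in disk 6; 19 GB remain.
Put f9 (52 GB) in disk 7; 76 GB remain.
Put f10 (92 GB) in disk 8; 36 GB remain.
Put f11 (26 GB) in disk 7; 50 GB remain.
Final disks: [122] [46,65] [45,73] [109] [127] [109] [52,26] [92].

8 disks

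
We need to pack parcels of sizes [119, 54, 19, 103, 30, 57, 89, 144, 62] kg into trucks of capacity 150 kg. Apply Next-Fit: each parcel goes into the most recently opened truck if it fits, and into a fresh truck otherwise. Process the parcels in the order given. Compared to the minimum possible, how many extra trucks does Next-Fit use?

1

Next-Fit: [119] [54,19] [103,30] [57,89] [144] [62] → 6 trucks.
Total size 677 kg; any packing needs at least ⌈677/150⌉ = 5 trucks.
An optimal packing achieves that bound: [144] [119,30] [103,19] [89,57] [62,54] → 5 trucks.
Excess: 6 − 5 = 1.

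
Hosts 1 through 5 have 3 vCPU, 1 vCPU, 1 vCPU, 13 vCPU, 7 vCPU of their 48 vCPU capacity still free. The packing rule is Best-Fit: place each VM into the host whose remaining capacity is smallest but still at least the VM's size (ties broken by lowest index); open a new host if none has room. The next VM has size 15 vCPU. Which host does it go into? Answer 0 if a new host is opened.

0

No host has ≥ 15 vCPU free, so a new host is opened.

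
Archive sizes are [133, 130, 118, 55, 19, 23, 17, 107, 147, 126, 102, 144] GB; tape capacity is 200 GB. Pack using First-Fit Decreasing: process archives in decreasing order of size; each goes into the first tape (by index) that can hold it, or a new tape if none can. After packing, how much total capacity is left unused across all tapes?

479

Sorted descending: 147, 144, 133, 130, 126, 118, 107, 102, 55, 23, 19, 17.
tape 1: place 147 GB, 53 GB left
tape 2: place 144 GB, 56 GB left
tape 3: place 133 GB, 67 GB left
tape 4: place 130 GB, 70 GB left
tape 5: place 126 GB, 74 GB left
tape 6: place 118 GB, 82 GB left
tape 7: place 107 GB, 93 GB left
tape 8: place 102 GB, 98 GB left
tape 2: place 55 GB, 1 GB left
tape 1: place 23 GB, 30 GB left
tape 1: place 19 GB, 11 GB left
tape 3: place 17 GB, 50 GB left
8 tapes × 200 GB = 1600 GB; used 1121 GB; unused 479 GB.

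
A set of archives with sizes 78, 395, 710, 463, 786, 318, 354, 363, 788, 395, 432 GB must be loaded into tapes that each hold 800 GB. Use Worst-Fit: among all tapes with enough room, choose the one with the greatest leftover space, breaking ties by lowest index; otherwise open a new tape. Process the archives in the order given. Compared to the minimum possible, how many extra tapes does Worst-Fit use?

Worst-Fit: [78,395] [710] [463,318] [786] [354,363] [788] [395] [432] → 8 tapes.
Total size 5082 GB; any packing needs at least ⌈5082/800⌉ = 7 tapes.
An optimal packing achieves that bound: [788] [786] [710,78] [463,318] [432,363] [395,395] [354] → 7 tapes.
Excess: 8 − 7 = 1.

1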